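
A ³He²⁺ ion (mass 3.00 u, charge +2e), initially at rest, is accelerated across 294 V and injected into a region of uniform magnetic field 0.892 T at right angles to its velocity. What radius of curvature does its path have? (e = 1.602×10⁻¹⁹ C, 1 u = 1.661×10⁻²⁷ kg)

Acceleration: |q|V = ½mv² ⇒ v = √(2|q|V/m) = √(2·3.204×10⁻¹⁹·294/4.983×10⁻²⁷) ≈ 1.944×10⁵ m/s.
In the field: r = mv/(|q|B) = (4.983×10⁻²⁷)(1.944×10⁵)/((3.204×10⁻¹⁹)(0.892)) ≈ 3.39×10⁻³ m.

r ≈ 3.39×10⁻³ m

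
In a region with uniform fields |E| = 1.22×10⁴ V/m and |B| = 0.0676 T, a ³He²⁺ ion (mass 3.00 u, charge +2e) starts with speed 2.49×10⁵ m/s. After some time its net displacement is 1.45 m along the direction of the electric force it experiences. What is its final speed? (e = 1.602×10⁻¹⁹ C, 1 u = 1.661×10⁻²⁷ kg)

B does no work; ΔKE = |q|E d.
½mv_f² = ½mv₀² + |q|Ed = ½(4.983×10⁻²⁷)(2.49×10⁵)² + (3.204×10⁻¹⁹)(1.22×10⁴)(1.45) ≈ 1.545×10⁻¹⁶ J + 5.668×10⁻¹⁵ J ≈ 5.822×10⁻¹⁵ J.
v_f = √(2·5.822×10⁻¹⁵/4.983×10⁻²⁷) ≈ 1.53×10⁶ m/s.

v_f ≈ 1.53×10⁶ m/s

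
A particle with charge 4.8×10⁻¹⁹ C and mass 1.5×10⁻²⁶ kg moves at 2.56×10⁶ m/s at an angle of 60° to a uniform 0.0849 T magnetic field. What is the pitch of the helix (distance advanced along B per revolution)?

p ≈ 2.96 m

v∥ = v cosθ = 2.56×10⁶·cos60° ≈ 1.280×10⁶ m/s.
T = 2πm/(|q|B) = 2π(1.5×10⁻²⁶)/((4.8×10⁻¹⁹)(0.0849)) ≈ 2.313×10⁻⁶ s.
pitch = v∥ T = (1.280×10⁶)(2.313×10⁻⁶) ≈ 2.96 m.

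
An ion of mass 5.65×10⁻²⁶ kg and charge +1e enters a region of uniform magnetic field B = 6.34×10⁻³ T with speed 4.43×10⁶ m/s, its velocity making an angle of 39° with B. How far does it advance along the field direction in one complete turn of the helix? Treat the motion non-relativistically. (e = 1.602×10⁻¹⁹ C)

v∥ = v cosθ = 4.43×10⁶·cos39° ≈ 3.443×10⁶ m/s.
T = 2πm/(|q|B) = 2π(5.65×10⁻²⁶)/((1.602×10⁻¹⁹)(6.34×10⁻³)) ≈ 3.495×10⁻⁴ s.
pitch = v∥ T = (3.443×10⁶)(3.495×10⁻⁴) ≈ 1200 m.

p ≈ 1200 m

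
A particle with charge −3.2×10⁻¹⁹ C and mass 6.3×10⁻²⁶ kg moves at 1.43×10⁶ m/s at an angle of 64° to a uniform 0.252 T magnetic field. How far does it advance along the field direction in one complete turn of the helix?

p ≈ 3.08 m

v∥ = v cosθ = 1.43×10⁶·cos64° ≈ 6.269×10⁵ m/s.
T = 2πm/(|q|B) = 2π(6.3×10⁻²⁶)/((3.2×10⁻¹⁹)(0.252)) ≈ 4.909×10⁻⁶ s.
pitch = v∥ T = (6.269×10⁵)(4.909×10⁻⁶) ≈ 3.08 m.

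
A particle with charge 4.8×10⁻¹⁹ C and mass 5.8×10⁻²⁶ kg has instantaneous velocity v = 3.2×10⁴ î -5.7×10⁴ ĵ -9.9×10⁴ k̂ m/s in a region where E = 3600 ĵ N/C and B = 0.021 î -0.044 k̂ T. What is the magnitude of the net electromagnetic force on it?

v×B = (2510, -671, 1200) N/C.
E + v×B = (2510, 2930, 1200) N/C.
F = q(E + v×B) = (4.8×10⁻¹⁹ C)·(2510, 2930, 1200) = (1.20×10⁻¹⁵, 1.41×10⁻¹⁵, 5.75×10⁻¹⁶) N.
|F| = 1.94×10⁻¹⁵ N.

|F| ≈ 1.94×10⁻¹⁵ N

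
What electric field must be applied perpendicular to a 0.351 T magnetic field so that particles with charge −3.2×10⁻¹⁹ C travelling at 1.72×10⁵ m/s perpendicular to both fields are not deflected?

E = 6.04×10⁴ V/m

For straight-line motion qE = qvB, so E = vB.
E = 1.72×10⁵ × 0.351 = 6.04×10⁴ V/m.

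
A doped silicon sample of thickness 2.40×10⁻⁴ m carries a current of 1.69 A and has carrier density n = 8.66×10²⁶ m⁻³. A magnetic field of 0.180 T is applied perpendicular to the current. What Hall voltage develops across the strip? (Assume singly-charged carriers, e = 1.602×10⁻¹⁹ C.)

V_H = IB/(n e t).
V_H = (1.69)(0.180)/((8.66×10²⁶)(1.602×10⁻¹⁹)(2.40×10⁻⁴)) ≈ 9.14×10⁻⁶ V.

V_H ≈ 9.14×10⁻⁶ V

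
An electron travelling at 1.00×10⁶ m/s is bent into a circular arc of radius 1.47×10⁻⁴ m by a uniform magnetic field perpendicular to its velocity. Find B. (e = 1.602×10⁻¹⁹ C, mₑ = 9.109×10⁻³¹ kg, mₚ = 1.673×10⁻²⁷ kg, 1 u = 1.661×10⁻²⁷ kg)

B ≈ 0.0387 T

From |q|vB = mv²/r, B = mv/(|q|r).
B = (9.109×10⁻³¹)(1.00×10⁶)/((1.602×10⁻¹⁹)(1.47×10⁻⁴)) ≈ 0.0387 T.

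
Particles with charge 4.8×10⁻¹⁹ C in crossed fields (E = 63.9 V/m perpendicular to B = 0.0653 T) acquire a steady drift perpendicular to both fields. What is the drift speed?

v_d ≈ 979 m/s

In crossed fields the guiding centre drifts at v_d = |E×B|/B² = E/B, independent of charge and mass.
v_d = 63.9/0.0653 = 979 m/s.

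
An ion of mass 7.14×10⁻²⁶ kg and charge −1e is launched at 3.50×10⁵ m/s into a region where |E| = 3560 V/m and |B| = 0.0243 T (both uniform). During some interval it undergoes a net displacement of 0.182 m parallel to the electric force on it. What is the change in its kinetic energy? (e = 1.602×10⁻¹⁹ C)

ΔKE ≈ 1.04×10⁻¹⁶ J

The magnetic force is always ⟂ v and does no work; only the electric force changes KE.
ΔKE = F_E · d = |q|E d = (1.602×10⁻¹⁹)(3560)(0.182) ≈ 1.04×10⁻¹⁶ J.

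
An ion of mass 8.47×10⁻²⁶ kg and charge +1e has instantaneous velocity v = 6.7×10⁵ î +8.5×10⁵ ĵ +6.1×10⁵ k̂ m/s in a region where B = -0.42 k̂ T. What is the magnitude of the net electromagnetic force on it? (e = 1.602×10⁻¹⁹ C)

|F| ≈ 7.28×10⁻¹⁴ N

v×B = (-3.57×10⁵, 2.81×10⁵, 0) N/C.
F = q v×B = (1.602×10⁻¹⁹ C)·(-3.57×10⁵, 2.81×10⁵, 0) = (-5.72×10⁻¹⁴, 4.51×10⁻¹⁴, 0) N.
|F| = 7.28×10⁻¹⁴ N.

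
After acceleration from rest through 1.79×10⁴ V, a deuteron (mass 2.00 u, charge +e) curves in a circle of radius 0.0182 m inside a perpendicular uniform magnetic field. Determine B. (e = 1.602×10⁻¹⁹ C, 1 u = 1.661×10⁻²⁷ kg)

B ≈ 1.50 T

v = √(2|q|V/m) = √(2·1.602×10⁻¹⁹·1.79×10⁴/3.322×10⁻²⁷) ≈ 1.314×10⁶ m/s.
B = mv/(|q|r) = (3.322×10⁻²⁷)(1.314×10⁶)/((1.602×10⁻¹⁹)(0.0182)) ≈ 1.50 T.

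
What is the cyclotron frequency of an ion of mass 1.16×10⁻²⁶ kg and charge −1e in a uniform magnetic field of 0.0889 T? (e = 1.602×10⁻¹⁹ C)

f ≈ 1.95×10⁵ Hz

f = |q|B/(2πm).
f = (1.602×10⁻¹⁹)(0.0889)/(2π·1.16×10⁻²⁶) ≈ 1.95×10⁵ Hz.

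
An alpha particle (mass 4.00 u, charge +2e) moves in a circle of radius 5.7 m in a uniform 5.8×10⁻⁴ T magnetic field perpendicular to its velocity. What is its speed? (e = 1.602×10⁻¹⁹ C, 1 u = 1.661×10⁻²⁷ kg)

From |q|vB = mv²/r, v = |q|Br/m.
v = (3.204×10⁻¹⁹)(5.8×10⁻⁴)(5.7)/6.644×10⁻²⁷ ≈ 1.6×10⁵ m/s.

v ≈ 1.6×10⁵ m/s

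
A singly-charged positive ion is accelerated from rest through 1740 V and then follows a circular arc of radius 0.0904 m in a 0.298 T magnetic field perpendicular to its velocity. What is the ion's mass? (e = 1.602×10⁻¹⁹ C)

Combine |q|V = ½mv² and r = mv/(|q|B): eliminate v to get m = qB²r²/(2V).
m = (1.602×10⁻¹⁹)(0.298)²(0.0904)²/(2·1740) ≈ 3.34×10⁻²⁶ kg.

m ≈ 3.34×10⁻²⁶ kg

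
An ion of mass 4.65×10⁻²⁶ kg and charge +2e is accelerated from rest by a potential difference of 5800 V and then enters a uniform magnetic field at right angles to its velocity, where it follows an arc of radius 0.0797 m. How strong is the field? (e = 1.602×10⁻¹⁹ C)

B ≈ 0.515 T

v = √(2|q|V/m) = √(2·3.204×10⁻¹⁹·5800/4.65×10⁻²⁶) ≈ 2.827×10⁵ m/s.
B = mv/(|q|r) = (4.65×10⁻²⁶)(2.827×10⁵)/((3.204×10⁻¹⁹)(0.0797)) ≈ 0.515 T.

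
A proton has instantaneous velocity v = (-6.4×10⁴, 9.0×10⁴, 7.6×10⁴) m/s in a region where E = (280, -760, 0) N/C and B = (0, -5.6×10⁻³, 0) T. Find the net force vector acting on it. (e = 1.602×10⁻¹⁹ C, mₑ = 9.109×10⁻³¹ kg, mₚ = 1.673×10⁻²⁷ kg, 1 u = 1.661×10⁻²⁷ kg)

F ≈ (1.13×10⁻¹⁶, -1.22×10⁻¹⁶, 5.74×10⁻¹⁷) N

v×B = (426, 0, 358) N/C.
E + v×B = (706, -760, 358) N/C.
F = q(E + v×B) = (1.602×10⁻¹⁹ C)·(706, -760, 358) = (1.13×10⁻¹⁶, -1.22×10⁻¹⁶, 5.74×10⁻¹⁷) N.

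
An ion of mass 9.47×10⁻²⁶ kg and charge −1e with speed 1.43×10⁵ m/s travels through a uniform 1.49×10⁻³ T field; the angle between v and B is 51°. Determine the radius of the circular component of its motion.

r ≈ 44.1 m

v⊥ = v sinθ = 1.43×10⁵·sin51° ≈ 1.111×10⁵ m/s.
r = m v⊥/(|q|B) = (9.47×10⁻²⁶)(1.111×10⁵)/((1.602×10⁻¹⁹)(1.49×10⁻³)) ≈ 44.1 m.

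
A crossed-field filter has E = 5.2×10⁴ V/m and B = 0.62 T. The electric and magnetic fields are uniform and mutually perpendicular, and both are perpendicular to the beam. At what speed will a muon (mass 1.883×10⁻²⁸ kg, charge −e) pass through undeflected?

Straight-line motion ⇒ electric and magnetic forces cancel, so E = vB.
v = E/B = 5.2×10⁴/0.62 = 8.4×10⁴ m/s.
The result is independent of the particle's charge and mass.

v = 8.4×10⁴ m/s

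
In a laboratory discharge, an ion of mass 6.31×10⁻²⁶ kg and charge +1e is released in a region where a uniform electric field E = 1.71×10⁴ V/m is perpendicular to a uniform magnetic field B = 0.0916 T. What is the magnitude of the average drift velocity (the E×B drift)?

In crossed fields the guiding centre drifts at v_d = |E×B|/B² = E/B, independent of charge and mass.
v_d = 1.71×10⁴/0.0916 = 1.87×10⁵ m/s.

v_d ≈ 1.87×10⁵ m/s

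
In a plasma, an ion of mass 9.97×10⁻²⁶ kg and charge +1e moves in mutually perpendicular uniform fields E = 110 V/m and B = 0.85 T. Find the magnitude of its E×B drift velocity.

The steady drift has the magnetic force balancing the electric force, so v_d = E/B.
v_d = 110/0.85 = 130 m/s.

v_d ≈ 130 m/s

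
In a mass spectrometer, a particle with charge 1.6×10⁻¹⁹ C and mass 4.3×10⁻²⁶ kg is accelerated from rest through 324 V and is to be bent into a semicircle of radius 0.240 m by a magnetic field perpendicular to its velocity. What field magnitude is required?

v = √(2|q|V/m) = √(2·1.6×10⁻¹⁹·324/4.3×10⁻²⁶) ≈ 4.910×10⁴ m/s.
B = mv/(|q|r) = (4.3×10⁻²⁶)(4.910×10⁴)/((1.6×10⁻¹⁹)(0.240)) ≈ 0.0550 T.

B ≈ 0.0550 T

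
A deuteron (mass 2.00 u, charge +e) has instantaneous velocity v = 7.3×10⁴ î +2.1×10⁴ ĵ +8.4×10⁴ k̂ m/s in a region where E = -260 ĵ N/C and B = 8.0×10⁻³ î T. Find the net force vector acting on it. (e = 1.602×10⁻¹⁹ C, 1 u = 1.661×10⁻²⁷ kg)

F ≈ (0, 6.60×10⁻¹⁷, -2.69×10⁻¹⁷) N

v×B = (0, 672, -168) N/C.
E + v×B = (0, 412, -168) N/C.
F = q(E + v×B) = (1.602×10⁻¹⁹ C)·(0, 412, -168) = (0, 6.60×10⁻¹⁷, -2.69×10⁻¹⁷) N.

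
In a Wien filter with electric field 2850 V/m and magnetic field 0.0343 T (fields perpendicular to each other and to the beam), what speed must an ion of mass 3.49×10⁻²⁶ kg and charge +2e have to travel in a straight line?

v = 8.31×10⁴ m/s

For undeflected motion the electric and magnetic forces balance: qE = qvB.
v = E/B = 2850/0.0343 = 8.31×10⁴ m/s.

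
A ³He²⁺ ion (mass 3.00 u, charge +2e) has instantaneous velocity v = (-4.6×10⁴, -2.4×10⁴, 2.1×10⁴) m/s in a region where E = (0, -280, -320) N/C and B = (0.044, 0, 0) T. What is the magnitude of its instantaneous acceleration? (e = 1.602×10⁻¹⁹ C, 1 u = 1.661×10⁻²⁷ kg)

v×B = (0, 924, 1060) N/C.
E + v×B = (0, 644, 736) N/C.
F = q(E + v×B) = (3.204×10⁻¹⁹ C)·(0, 644, 736) = (0, 2.06×10⁻¹⁶, 2.36×10⁻¹⁶) N.
|a| = |F|/m = 3.133×10⁻¹⁶/4.983×10⁻²⁷ ≈ 6.29×10¹⁰ m/s².

|a| ≈ 6.29×10¹⁰ m/s²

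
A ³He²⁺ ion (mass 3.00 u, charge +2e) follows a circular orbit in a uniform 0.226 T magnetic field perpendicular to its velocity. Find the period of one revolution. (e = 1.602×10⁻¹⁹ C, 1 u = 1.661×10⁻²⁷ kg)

The cyclotron period depends only on m, q, B: T = 2πm/(|q|B).
T = 2π(4.983×10⁻²⁷)/((3.204×10⁻¹⁹)(0.226)) ≈ 4.32×10⁻⁷ s.

T ≈ 4.32×10⁻⁷ s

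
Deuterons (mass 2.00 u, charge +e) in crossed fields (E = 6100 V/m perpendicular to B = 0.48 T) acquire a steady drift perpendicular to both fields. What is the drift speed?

In crossed fields the guiding centre drifts at v_d = |E×B|/B² = E/B, independent of charge and mass.
v_d = 6100/0.48 = 1.3×10⁴ m/s.

v_d ≈ 1.3×10⁴ m/s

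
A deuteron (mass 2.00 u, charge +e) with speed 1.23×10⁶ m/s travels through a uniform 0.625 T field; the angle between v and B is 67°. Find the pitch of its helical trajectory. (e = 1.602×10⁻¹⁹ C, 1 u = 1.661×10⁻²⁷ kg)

v∥ = v cosθ = 1.23×10⁶·cos67° ≈ 4.806×10⁵ m/s.
T = 2πm/(|q|B) = 2π(3.322×10⁻²⁷)/((1.602×10⁻¹⁹)(0.625)) ≈ 2.085×10⁻⁷ s.
pitch = v∥ T = (4.806×10⁵)(2.085×10⁻⁷) ≈ 0.100 m.

p ≈ 0.100 m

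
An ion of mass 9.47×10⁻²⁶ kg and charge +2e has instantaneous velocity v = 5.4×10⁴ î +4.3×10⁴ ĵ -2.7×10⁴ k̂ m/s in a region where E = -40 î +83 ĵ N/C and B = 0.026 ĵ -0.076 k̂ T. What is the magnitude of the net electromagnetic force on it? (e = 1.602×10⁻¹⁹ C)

v×B = (-2570, 4100, 1400) N/C.
E + v×B = (-2610, 4190, 1400) N/C.
F = q(E + v×B) = (3.204×10⁻¹⁹ C)·(-2610, 4190, 1400) = (-8.35×10⁻¹⁶, 1.34×10⁻¹⁵, 4.50×10⁻¹⁶) N.
|F| = 1.64×10⁻¹⁵ N.

|F| ≈ 1.64×10⁻¹⁵ N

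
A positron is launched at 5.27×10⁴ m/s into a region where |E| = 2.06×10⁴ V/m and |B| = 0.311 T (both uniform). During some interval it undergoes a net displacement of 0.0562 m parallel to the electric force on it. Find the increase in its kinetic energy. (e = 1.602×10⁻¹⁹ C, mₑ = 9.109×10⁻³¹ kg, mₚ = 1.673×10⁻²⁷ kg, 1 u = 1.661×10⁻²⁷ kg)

ΔKE ≈ 1.85×10⁻¹⁶ J

The magnetic force is always ⟂ v and does no work; only the electric force changes KE.
ΔKE = F_E · d = |q|E d = (1.602×10⁻¹⁹)(2.06×10⁴)(0.0562) ≈ 1.85×10⁻¹⁶ J.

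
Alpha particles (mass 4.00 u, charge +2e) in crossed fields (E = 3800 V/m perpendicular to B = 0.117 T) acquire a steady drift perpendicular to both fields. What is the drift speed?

The steady drift has the magnetic force balancing the electric force, so v_d = E/B.
v_d = 3800/0.117 = 3.25×10⁴ m/s.

v_d ≈ 3.25×10⁴ m/s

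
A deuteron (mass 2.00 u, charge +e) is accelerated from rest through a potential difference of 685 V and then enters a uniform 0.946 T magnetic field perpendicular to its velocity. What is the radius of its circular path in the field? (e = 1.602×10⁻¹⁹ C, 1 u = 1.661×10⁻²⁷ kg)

r ≈ 5.63×10⁻³ m

Acceleration: |q|V = ½mv² ⇒ v = √(2|q|V/m) = √(2·1.602×10⁻¹⁹·685/3.322×10⁻²⁷) ≈ 2.570×10⁵ m/s.
In the field: r = mv/(|q|B) = (3.322×10⁻²⁷)(2.570×10⁵)/((1.602×10⁻¹⁹)(0.946)) ≈ 5.63×10⁻³ m.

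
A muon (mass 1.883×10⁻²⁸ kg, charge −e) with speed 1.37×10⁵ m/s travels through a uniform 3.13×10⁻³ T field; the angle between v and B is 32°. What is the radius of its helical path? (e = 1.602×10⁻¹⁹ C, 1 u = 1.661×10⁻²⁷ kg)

v⊥ = v sinθ = 1.37×10⁵·sin32° ≈ 7.260×10⁴ m/s.
r = m v⊥/(|q|B) = (1.883×10⁻²⁸)(7.260×10⁴)/((1.602×10⁻¹⁹)(3.13×10⁻³)) ≈ 0.0273 m.

r ≈ 0.0273 m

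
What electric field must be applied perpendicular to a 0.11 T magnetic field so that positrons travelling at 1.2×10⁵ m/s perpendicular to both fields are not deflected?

For straight-line motion qE = qvB, so E = vB.
E = 1.2×10⁵ × 0.11 = 1.3×10⁴ V/m.

E = 1.3×10⁴ V/m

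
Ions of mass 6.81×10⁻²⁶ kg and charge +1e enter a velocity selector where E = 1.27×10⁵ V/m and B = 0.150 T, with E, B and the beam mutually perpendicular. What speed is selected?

v = 8.47×10⁵ m/s

Straight-line motion ⇒ electric and magnetic forces cancel, so E = vB.
v = E/B = 1.27×10⁵/0.150 = 8.47×10⁵ m/s.
The result is independent of the particle's charge and mass.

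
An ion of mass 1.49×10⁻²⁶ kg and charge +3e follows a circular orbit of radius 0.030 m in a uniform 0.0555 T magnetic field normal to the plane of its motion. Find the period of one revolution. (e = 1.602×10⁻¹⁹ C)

T ≈ 3.51×10⁻⁶ s

The cyclotron period depends only on m, q, B: T = 2πm/(|q|B).
T = 2π(1.49×10⁻²⁶)/((4.806×10⁻¹⁹)(0.0555)) ≈ 3.51×10⁻⁶ s.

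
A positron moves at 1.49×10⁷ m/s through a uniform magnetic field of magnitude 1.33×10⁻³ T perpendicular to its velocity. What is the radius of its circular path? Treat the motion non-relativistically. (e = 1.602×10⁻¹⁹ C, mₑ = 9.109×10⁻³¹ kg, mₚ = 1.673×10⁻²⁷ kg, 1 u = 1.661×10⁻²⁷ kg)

r ≈ 0.0637 m

The magnetic force provides the centripetal force: |q|vB = mv²/r.
r = mv/(|q|B) = (9.109×10⁻³¹)(1.49×10⁷)/((1.602×10⁻¹⁹)(1.33×10⁻³)) ≈ 0.0637 m.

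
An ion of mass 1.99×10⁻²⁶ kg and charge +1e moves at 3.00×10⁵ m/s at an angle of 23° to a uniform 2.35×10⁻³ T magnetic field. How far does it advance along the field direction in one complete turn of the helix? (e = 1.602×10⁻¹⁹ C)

v∥ = v cosθ = 3.00×10⁵·cos23° ≈ 2.762×10⁵ m/s.
T = 2πm/(|q|B) = 2π(1.99×10⁻²⁶)/((1.602×10⁻¹⁹)(2.35×10⁻³)) ≈ 3.321×10⁻⁴ s.
pitch = v∥ T = (2.762×10⁵)(3.321×10⁻⁴) ≈ 91.7 m.

p ≈ 91.7 m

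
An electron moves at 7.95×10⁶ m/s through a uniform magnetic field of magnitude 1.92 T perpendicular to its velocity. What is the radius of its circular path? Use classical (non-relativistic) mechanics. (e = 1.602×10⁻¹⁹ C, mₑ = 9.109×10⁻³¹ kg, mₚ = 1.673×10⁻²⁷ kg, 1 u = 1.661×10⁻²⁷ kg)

r ≈ 2.35×10⁻⁵ m

The magnetic force provides the centripetal force: |q|vB = mv²/r.
r = mv/(|q|B) = (9.109×10⁻³¹)(7.95×10⁶)/((1.602×10⁻¹⁹)(1.92)) ≈ 2.35×10⁻⁵ m.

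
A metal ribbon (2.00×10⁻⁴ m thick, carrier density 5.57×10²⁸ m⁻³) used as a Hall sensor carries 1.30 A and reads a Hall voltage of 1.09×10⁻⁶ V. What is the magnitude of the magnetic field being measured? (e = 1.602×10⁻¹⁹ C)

From V_H = IB/(n e t), B = V_H n e t / I.
B = (1.09×10⁻⁶)(5.57×10²⁸)(1.602×10⁻¹⁹)(2.00×10⁻⁴)/1.30 ≈ 1.50 T.

B ≈ 1.50 T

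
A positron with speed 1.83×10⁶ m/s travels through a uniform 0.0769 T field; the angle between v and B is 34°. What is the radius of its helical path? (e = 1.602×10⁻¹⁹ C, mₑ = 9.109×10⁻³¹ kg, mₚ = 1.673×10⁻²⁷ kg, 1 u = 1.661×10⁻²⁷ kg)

r ≈ 7.57×10⁻⁵ m

v⊥ = v sinθ = 1.83×10⁶·sin34° ≈ 1.023×10⁶ m/s.
r = m v⊥/(|q|B) = (9.109×10⁻³¹)(1.023×10⁶)/((1.602×10⁻¹⁹)(0.0769)) ≈ 7.57×10⁻⁵ m.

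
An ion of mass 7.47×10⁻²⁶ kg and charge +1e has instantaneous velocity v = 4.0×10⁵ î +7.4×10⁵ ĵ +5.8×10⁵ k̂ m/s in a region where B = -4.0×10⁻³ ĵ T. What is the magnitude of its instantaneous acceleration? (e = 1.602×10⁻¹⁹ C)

v×B = (2320, 0, -1600) N/C.
F = q v×B = (1.602×10⁻¹⁹ C)·(2320, 0, -1600) = (3.72×10⁻¹⁶, 0, -2.56×10⁻¹⁶) N.
|a| = |F|/m = 4.515×10⁻¹⁶/7.47×10⁻²⁶ ≈ 6.04×10⁹ m/s².

|a| ≈ 6.04×10⁹ m/s²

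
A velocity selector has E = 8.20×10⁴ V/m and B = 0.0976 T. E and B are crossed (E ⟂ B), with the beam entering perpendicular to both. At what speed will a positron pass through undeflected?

v = 8.40×10⁵ m/s

For undeflected motion the electric and magnetic forces balance: qE = qvB.
v = E/B = 8.20×10⁴/0.0976 = 8.40×10⁵ m/s.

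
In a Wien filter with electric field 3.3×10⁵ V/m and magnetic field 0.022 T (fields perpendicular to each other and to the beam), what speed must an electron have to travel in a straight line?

v = 1.5×10⁷ m/s

Zero net Lorentz force requires |qE| = |q v×B|, i.e. E = vB.
v = E/B = 3.3×10⁵/0.022 = 1.5×10⁷ m/s.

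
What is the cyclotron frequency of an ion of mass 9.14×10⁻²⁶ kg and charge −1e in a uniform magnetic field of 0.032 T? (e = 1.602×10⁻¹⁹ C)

f = |q|B/(2πm).
f = (1.602×10⁻¹⁹)(0.032)/(2π·9.14×10⁻²⁶) ≈ 8900 Hz.

f ≈ 8900 Hz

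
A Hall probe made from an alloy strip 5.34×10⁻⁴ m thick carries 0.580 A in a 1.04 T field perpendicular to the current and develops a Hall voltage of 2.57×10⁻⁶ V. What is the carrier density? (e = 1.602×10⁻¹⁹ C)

n ≈ 2.74×10²⁷ m⁻³

From V_H = IB/(n e t), n = IB/(V_H e t).
n = (0.580)(1.04)/((2.57×10⁻⁶)(1.602×10⁻¹⁹)(5.34×10⁻⁴)) ≈ 2.74×10²⁷ m⁻³.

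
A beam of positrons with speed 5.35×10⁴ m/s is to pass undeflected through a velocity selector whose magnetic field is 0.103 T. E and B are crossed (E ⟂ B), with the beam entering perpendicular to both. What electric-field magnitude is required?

For straight-line motion qE = qvB, so E = vB.
E = 5.35×10⁴ × 0.103 = 5510 V/m.

E = 5510 V/m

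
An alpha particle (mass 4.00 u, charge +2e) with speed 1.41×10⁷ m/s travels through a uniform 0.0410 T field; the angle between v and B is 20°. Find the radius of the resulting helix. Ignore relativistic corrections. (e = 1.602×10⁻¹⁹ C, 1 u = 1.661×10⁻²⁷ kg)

v⊥ = v sinθ = 1.41×10⁷·sin20° ≈ 4.822×10⁶ m/s.
r = m v⊥/(|q|B) = (6.644×10⁻²⁷)(4.822×10⁶)/((3.204×10⁻¹⁹)(0.0410)) ≈ 2.44 m.

r ≈ 2.44 m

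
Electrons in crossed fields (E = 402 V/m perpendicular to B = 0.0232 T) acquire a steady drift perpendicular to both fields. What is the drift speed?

The steady drift has the magnetic force balancing the electric force, so v_d = E/B.
v_d = 402/0.0232 = 1.73×10⁴ m/s.

v_d ≈ 1.73×10⁴ m/s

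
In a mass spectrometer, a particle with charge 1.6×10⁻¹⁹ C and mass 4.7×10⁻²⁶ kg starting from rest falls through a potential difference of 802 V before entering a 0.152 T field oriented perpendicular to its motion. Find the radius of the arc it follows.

r ≈ 0.143 m

Acceleration: |q|V = ½mv² ⇒ v = √(2|q|V/m) = √(2·1.6×10⁻¹⁹·802/4.7×10⁻²⁶) ≈ 7.389×10⁴ m/s.
In the field: r = mv/(|q|B) = (4.7×10⁻²⁶)(7.389×10⁴)/((1.6×10⁻¹⁹)(0.152)) ≈ 0.143 m.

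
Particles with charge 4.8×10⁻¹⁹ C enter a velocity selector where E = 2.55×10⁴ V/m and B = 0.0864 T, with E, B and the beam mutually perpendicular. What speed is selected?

v = 2.95×10⁵ m/s

Straight-line motion ⇒ electric and magnetic forces cancel, so E = vB.
v = E/B = 2.55×10⁴/0.0864 = 2.95×10⁵ m/s.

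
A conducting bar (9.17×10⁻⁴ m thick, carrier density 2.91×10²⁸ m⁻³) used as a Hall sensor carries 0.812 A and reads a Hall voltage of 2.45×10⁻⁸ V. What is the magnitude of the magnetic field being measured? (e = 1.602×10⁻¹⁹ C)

From V_H = IB/(n e t), B = V_H n e t / I.
B = (2.45×10⁻⁸)(2.91×10²⁸)(1.602×10⁻¹⁹)(9.17×10⁻⁴)/0.812 ≈ 0.129 T.

B ≈ 0.129 T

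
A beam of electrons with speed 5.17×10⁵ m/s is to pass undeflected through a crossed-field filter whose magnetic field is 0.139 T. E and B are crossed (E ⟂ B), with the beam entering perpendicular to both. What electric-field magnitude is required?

E = 7.19×10⁴ V/m

For straight-line motion qE = qvB, so E = vB.
E = 5.17×10⁵ × 0.139 = 7.19×10⁴ V/m.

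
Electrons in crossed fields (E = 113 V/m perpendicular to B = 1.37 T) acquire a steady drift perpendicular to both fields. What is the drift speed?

v_d ≈ 82.5 m/s

The steady drift has the magnetic force balancing the electric force, so v_d = E/B.
v_d = 113/1.37 = 82.5 m/s.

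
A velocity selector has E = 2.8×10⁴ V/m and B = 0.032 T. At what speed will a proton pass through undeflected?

v = 8.8×10⁵ m/s

For undeflected motion the electric and magnetic forces balance: qE = qvB.
v = E/B = 2.8×10⁴/0.032 = 8.8×10⁵ m/s.
The result is independent of the particle's charge and mass.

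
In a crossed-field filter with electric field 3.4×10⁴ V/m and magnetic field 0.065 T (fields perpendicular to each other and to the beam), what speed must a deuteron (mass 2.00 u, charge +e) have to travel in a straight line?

Zero net Lorentz force requires |qE| = |q v×B|, i.e. E = vB.
v = E/B = 3.4×10⁴/0.065 = 5.2×10⁵ m/s.

v = 5.2×10⁵ m/s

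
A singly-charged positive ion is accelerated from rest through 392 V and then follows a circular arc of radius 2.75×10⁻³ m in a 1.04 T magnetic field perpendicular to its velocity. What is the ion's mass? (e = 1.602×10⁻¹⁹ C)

m ≈ 1.67×10⁻²⁷ kg

Combine |q|V = ½mv² and r = mv/(|q|B): eliminate v to get m = qB²r²/(2V).
m = (1.602×10⁻¹⁹)(1.04)²(2.75×10⁻³)²/(2·392) ≈ 1.67×10⁻²⁷ kg.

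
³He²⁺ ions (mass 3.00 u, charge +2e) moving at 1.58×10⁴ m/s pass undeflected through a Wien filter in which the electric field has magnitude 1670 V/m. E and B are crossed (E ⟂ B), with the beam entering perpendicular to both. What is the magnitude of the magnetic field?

Balance of forces in the selector: qE = qvB ⇒ B = E/v.
B = 1670/1.58×10⁴ = 0.106 T.

B = 0.106 T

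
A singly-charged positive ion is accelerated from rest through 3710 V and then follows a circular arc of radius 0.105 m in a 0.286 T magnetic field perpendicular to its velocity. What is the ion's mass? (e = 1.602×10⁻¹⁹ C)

Combine |q|V = ½mv² and r = mv/(|q|B): eliminate v to get m = qB²r²/(2V).
m = (1.602×10⁻¹⁹)(0.286)²(0.105)²/(2·3710) ≈ 1.95×10⁻²⁶ kg.

m ≈ 1.95×10⁻²⁶ kg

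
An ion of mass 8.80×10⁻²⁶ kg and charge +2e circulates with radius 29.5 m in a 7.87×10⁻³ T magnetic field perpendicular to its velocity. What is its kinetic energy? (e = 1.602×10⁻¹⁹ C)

v = |q|Br/m, then KE = ½mv² = (qBr)²/(2m).
v = (3.204×10⁻¹⁹)(7.87×10⁻³)(29.5)/8.80×10⁻²⁶ ≈ 8.453×10⁵ m/s.
KE = ½(8.80×10⁻²⁶)(8.453×10⁵)² ≈ 3.14×10⁻¹⁴ J.

KE ≈ 3.14×10⁻¹⁴ J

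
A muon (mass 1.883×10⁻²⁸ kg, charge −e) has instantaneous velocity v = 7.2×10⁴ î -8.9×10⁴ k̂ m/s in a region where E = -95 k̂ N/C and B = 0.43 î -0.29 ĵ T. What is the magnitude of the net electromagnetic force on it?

v×B = (-2.58×10⁴, -3.83×10⁴, -2.09×10⁴) N/C.
E + v×B = (-2.58×10⁴, -3.83×10⁴, -2.10×10⁴) N/C.
F = q(E + v×B) = (−1.602×10⁻¹⁹ C)·(-2.58×10⁴, -3.83×10⁴, -2.10×10⁴) = (4.13×10⁻¹⁵, 6.13×10⁻¹⁵, 3.36×10⁻¹⁵) N.
|F| = 8.12×10⁻¹⁵ N.

|F| ≈ 8.12×10⁻¹⁵ N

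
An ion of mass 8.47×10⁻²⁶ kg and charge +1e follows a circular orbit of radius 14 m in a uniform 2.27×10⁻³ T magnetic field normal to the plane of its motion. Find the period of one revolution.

The cyclotron period depends only on m, q, B: T = 2πm/(|q|B).
T = 2π(8.47×10⁻²⁶)/((1.602×10⁻¹⁹)(2.27×10⁻³)) ≈ 1.46×10⁻³ s.

T ≈ 1.46×10⁻³ s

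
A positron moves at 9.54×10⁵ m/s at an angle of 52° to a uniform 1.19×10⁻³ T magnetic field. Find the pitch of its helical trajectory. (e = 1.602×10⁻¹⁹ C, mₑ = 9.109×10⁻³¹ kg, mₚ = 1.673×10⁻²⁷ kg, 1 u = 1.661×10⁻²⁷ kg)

p ≈ 0.0176 m

v∥ = v cosθ = 9.54×10⁵·cos52° ≈ 5.873×10⁵ m/s.
T = 2πm/(|q|B) = 2π(9.109×10⁻³¹)/((1.602×10⁻¹⁹)(1.19×10⁻³)) ≈ 3.002×10⁻⁸ s.
pitch = v∥ T = (5.873×10⁵)(3.002×10⁻⁸) ≈ 0.0176 m.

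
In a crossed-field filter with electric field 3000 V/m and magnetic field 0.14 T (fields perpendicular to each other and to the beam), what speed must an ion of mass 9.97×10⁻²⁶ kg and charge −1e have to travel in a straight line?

For undeflected motion the electric and magnetic forces balance: qE = qvB.
v = E/B = 3000/0.14 = 2.1×10⁴ m/s.

v = 2.1×10⁴ m/s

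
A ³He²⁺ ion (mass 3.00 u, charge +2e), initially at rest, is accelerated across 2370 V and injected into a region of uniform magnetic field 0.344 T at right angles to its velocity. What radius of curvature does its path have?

r ≈ 0.0250 m

Acceleration: |q|V = ½mv² ⇒ v = √(2|q|V/m) = √(2·3.204×10⁻¹⁹·2370/4.983×10⁻²⁷) ≈ 5.521×10⁵ m/s.
In the field: r = mv/(|q|B) = (4.983×10⁻²⁷)(5.521×10⁵)/((3.204×10⁻¹⁹)(0.344)) ≈ 0.0250 m.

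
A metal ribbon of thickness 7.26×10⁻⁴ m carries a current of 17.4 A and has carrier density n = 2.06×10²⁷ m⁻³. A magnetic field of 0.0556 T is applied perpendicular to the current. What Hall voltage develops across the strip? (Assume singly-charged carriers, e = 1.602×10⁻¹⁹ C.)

V_H = IB/(n e t).
V_H = (17.4)(0.0556)/((2.06×10²⁷)(1.602×10⁻¹⁹)(7.26×10⁻⁴)) ≈ 4.04×10⁻⁶ V.

V_H ≈ 4.04×10⁻⁶ V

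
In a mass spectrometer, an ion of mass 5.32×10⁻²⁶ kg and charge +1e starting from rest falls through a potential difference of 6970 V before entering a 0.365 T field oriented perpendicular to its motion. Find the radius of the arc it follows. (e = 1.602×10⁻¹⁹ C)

r ≈ 0.186 m

Acceleration: |q|V = ½mv² ⇒ v = √(2|q|V/m) = √(2·1.602×10⁻¹⁹·6970/5.32×10⁻²⁶) ≈ 2.049×10⁵ m/s.
In the field: r = mv/(|q|B) = (5.32×10⁻²⁶)(2.049×10⁵)/((1.602×10⁻¹⁹)(0.365)) ≈ 0.186 m.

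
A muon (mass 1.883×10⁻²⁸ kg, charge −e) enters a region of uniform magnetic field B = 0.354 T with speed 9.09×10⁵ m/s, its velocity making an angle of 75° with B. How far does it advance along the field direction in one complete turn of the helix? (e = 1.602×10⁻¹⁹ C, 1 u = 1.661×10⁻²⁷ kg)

v∥ = v cosθ = 9.09×10⁵·cos75° ≈ 2.353×10⁵ m/s.
T = 2πm/(|q|B) = 2π(1.883×10⁻²⁸)/((1.602×10⁻¹⁹)(0.354)) ≈ 2.086×10⁻⁸ s.
pitch = v∥ T = (2.353×10⁵)(2.086×10⁻⁸) ≈ 4.91×10⁻³ m.

p ≈ 4.91×10⁻³ m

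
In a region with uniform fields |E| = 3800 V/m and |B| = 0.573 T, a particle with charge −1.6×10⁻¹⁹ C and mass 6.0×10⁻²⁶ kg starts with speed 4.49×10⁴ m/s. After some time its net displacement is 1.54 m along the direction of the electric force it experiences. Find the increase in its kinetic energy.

The magnetic force is always ⟂ v and does no work; only the electric force changes KE.
ΔKE = F_E · d = |q|E d = (1.6×10⁻¹⁹)(3800)(1.54) ≈ 9.36×10⁻¹⁶ J.

ΔKE ≈ 9.36×10⁻¹⁶ J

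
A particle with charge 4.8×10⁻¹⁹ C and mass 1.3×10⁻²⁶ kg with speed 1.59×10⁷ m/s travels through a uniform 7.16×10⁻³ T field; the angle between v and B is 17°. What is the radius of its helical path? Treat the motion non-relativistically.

r ≈ 17.6 m

v⊥ = v sinθ = 1.59×10⁷·sin17° ≈ 4.649×10⁶ m/s.
r = m v⊥/(|q|B) = (1.3×10⁻²⁶)(4.649×10⁶)/((4.8×10⁻¹⁹)(7.16×10⁻³)) ≈ 17.6 m.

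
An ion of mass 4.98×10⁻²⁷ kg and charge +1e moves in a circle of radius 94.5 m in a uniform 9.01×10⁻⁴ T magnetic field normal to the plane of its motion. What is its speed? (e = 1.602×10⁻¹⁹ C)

v ≈ 2.74×10⁶ m/s

From |q|vB = mv²/r, v = |q|Br/m.
v = (1.602×10⁻¹⁹)(9.01×10⁻⁴)(94.5)/4.98×10⁻²⁷ ≈ 2.74×10⁶ m/s.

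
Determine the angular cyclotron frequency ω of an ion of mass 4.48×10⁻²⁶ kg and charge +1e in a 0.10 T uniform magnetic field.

ω ≈ 3.6×10⁵ rad/s

ω = |q|B/m.
ω = (1.602×10⁻¹⁹)(0.10)/4.48×10⁻²⁶ ≈ 3.6×10⁵ rad/s.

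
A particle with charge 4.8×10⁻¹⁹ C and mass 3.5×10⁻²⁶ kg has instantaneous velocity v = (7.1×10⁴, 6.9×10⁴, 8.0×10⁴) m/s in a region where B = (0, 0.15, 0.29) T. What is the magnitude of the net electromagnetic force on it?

|F| ≈ 1.18×10⁻¹⁴ N

v×B = (8010, -2.06×10⁴, 1.06×10⁴) N/C.
F = q v×B = (4.8×10⁻¹⁹ C)·(8010, -2.06×10⁴, 1.06×10⁴) = (3.84×10⁻¹⁵, -9.88×10⁻¹⁵, 5.11×10⁻¹⁵) N.
|F| = 1.18×10⁻¹⁴ N.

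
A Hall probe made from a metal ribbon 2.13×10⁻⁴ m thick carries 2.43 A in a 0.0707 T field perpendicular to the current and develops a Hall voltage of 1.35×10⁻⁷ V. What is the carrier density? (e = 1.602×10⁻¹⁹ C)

n ≈ 3.73×10²⁸ m⁻³

From V_H = IB/(n e t), n = IB/(V_H e t).
n = (2.43)(0.0707)/((1.35×10⁻⁷)(1.602×10⁻¹⁹)(2.13×10⁻⁴)) ≈ 3.73×10²⁸ m⁻³.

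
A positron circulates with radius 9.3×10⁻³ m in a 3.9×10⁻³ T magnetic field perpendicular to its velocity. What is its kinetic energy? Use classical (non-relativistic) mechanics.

v = |q|Br/m, then KE = ½mv² = (qBr)²/(2m).
v = (1.602×10⁻¹⁹)(3.9×10⁻³)(9.3×10⁻³)/9.109×10⁻³¹ ≈ 6.379×10⁶ m/s.
KE = ½(9.109×10⁻³¹)(6.379×10⁶)² ≈ 1.9×10⁻¹⁷ J = 120 eV.

KE ≈ 120 eV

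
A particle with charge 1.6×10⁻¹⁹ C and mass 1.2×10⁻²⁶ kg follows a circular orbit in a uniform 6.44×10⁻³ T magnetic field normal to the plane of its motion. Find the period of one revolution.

T ≈ 7.32×10⁻⁵ s

The cyclotron period depends only on m, q, B: T = 2πm/(|q|B).
T = 2π(1.2×10⁻²⁶)/((1.6×10⁻¹⁹)(6.44×10⁻³)) ≈ 7.32×10⁻⁵ s.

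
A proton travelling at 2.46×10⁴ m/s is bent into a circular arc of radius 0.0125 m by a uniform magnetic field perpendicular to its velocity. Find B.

From |q|vB = mv²/r, B = mv/(|q|r).
B = (1.673×10⁻²⁷)(2.46×10⁴)/((1.602×10⁻¹⁹)(0.0125)) ≈ 0.0206 T.

B ≈ 0.0206 T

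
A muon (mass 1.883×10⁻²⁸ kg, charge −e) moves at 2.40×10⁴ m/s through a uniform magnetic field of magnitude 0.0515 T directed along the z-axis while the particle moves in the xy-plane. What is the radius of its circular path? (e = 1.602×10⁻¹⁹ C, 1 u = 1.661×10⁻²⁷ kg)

r ≈ 5.48×10⁻⁴ m

The magnetic force provides the centripetal force: |q|vB = mv²/r.
r = mv/(|q|B) = (1.883×10⁻²⁸)(2.40×10⁴)/((1.602×10⁻¹⁹)(0.0515)) ≈ 5.48×10⁻⁴ m.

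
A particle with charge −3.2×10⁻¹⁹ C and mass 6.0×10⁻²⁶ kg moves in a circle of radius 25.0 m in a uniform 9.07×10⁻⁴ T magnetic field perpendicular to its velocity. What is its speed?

v ≈ 1.21×10⁵ m/s

From |q|vB = mv²/r, v = |q|Br/m.
v = (3.2×10⁻¹⁹)(9.07×10⁻⁴)(25.0)/6.0×10⁻²⁶ ≈ 1.21×10⁵ m/s.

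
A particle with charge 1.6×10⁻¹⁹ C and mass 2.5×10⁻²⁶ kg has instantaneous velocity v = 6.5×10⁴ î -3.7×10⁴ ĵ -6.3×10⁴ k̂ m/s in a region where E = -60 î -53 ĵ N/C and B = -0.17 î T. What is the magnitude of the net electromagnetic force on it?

|F| ≈ 1.98×10⁻¹⁵ N

v×B = (0, 1.07×10⁴, -6290) N/C.
E + v×B = (-60.0, 1.07×10⁴, -6290) N/C.
F = q(E + v×B) = (1.6×10⁻¹⁹ C)·(-60.0, 1.07×10⁴, -6290) = (-9.60×10⁻¹⁸, 1.71×10⁻¹⁵, -1.01×10⁻¹⁵) N.
|F| = 1.98×10⁻¹⁵ N.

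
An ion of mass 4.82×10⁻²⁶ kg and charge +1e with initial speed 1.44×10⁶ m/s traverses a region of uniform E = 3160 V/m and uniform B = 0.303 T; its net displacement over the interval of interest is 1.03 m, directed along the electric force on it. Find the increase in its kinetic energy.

The magnetic force is always ⟂ v and does no work; only the electric force changes KE.
ΔKE = F_E · d = |q|E d = (1.602×10⁻¹⁹)(3160)(1.03) ≈ 5.21×10⁻¹⁶ J.

ΔKE ≈ 5.21×10⁻¹⁶ J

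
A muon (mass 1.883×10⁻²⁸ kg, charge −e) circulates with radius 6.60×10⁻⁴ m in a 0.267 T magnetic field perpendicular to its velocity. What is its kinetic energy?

KE ≈ 13.2 eV

v = |q|Br/m, then KE = ½mv² = (qBr)²/(2m).
v = (1.602×10⁻¹⁹)(0.267)(6.60×10⁻⁴)/1.883×10⁻²⁸ ≈ 1.499×10⁵ m/s.
KE = ½(1.883×10⁻²⁸)(1.499×10⁵)² ≈ 2.12×10⁻¹⁸ J = 13.2 eV.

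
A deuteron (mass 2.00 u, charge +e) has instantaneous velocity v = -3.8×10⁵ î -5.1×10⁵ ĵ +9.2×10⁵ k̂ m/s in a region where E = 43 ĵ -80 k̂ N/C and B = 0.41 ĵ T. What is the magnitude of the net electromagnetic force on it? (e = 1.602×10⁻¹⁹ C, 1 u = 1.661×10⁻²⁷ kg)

v×B = (-3.77×10⁵, 0, -1.56×10⁵) N/C.
E + v×B = (-3.77×10⁵, 43.0, -1.56×10⁵) N/C.
F = q(E + v×B) = (1.602×10⁻¹⁹ C)·(-3.77×10⁵, 43.0, -1.56×10⁵) = (-6.04×10⁻¹⁴, 6.89×10⁻¹⁸, -2.50×10⁻¹⁴) N.
|F| = 6.54×10⁻¹⁴ N.

|F| ≈ 6.54×10⁻¹⁴ N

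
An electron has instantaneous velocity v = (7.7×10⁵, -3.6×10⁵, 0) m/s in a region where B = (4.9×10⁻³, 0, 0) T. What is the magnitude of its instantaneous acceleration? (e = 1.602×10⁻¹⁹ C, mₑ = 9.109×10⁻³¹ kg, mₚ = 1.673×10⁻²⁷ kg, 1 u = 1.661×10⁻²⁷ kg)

v×B = (0, 0, 1760) N/C.
F = q v×B = (−1.602×10⁻¹⁹ C)·(0, 0, 1760) = (0, 0, -2.83×10⁻¹⁶) N.
|a| = |F|/m = 2.826×10⁻¹⁶/9.109×10⁻³¹ ≈ 3.10×10¹⁴ m/s².

|a| ≈ 3.10×10¹⁴ m/s²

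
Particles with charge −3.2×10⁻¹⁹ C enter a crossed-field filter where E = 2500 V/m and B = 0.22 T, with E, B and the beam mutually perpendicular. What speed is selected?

Straight-line motion ⇒ electric and magnetic forces cancel, so E = vB.
v = E/B = 2500/0.22 = 1.1×10⁴ m/s.
The result is independent of the particle's charge and mass.

v = 1.1×10⁴ m/s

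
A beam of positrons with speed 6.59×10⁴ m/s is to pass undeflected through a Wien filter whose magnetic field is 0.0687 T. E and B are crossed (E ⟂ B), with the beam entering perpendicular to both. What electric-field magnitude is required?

For straight-line motion qE = qvB, so E = vB.
E = 6.59×10⁴ × 0.0687 = 4530 V/m.

E = 4530 V/m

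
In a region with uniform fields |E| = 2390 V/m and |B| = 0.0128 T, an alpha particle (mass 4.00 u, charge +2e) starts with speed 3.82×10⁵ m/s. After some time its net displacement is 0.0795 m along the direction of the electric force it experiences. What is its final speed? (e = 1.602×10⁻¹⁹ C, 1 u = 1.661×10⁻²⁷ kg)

v_f ≈ 4.05×10⁵ m/s

B does no work; ΔKE = |q|E d.
½mv_f² = ½mv₀² + |q|Ed = ½(6.644×10⁻²⁷)(3.82×10⁵)² + (3.204×10⁻¹⁹)(2390)(0.0795) ≈ 4.848×10⁻¹⁶ J + 6.088×10⁻¹⁷ J ≈ 5.456×10⁻¹⁶ J.
v_f = √(2·5.456×10⁻¹⁶/6.644×10⁻²⁷) ≈ 4.05×10⁵ m/s.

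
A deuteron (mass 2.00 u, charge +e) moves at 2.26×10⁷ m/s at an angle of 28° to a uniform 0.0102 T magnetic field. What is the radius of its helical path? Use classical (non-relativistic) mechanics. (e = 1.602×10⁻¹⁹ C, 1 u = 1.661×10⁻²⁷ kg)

v⊥ = v sinθ = 2.26×10⁷·sin28° ≈ 1.061×10⁷ m/s.
r = m v⊥/(|q|B) = (3.322×10⁻²⁷)(1.061×10⁷)/((1.602×10⁻¹⁹)(0.0102)) ≈ 21.6 m.

r ≈ 21.6 m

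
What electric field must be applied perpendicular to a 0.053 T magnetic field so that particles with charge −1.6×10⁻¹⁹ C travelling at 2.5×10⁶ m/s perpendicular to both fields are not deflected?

For straight-line motion qE = qvB, so E = vB.
E = 2.5×10⁶ × 0.053 = 1.3×10⁵ V/m.

E = 1.3×10⁵ V/m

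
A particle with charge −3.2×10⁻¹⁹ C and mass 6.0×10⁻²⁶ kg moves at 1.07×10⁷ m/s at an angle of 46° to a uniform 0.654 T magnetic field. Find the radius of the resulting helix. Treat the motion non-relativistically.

v⊥ = v sinθ = 1.07×10⁷·sin46° ≈ 7.697×10⁶ m/s.
r = m v⊥/(|q|B) = (6.0×10⁻²⁶)(7.697×10⁶)/((3.2×10⁻¹⁹)(0.654)) ≈ 2.21 m.

r ≈ 2.21 m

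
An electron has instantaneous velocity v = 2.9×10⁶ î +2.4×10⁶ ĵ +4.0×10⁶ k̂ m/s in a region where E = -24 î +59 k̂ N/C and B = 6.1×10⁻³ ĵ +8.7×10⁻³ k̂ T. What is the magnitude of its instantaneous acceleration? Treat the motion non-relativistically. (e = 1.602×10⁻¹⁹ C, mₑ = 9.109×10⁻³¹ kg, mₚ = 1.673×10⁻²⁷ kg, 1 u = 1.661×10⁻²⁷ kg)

v×B = (-3520, -2.52×10⁴, 1.77×10⁴) N/C.
E + v×B = (-3540, -2.52×10⁴, 1.77×10⁴) N/C.
F = q(E + v×B) = (−1.602×10⁻¹⁹ C)·(-3540, -2.52×10⁴, 1.77×10⁴) = (5.68×10⁻¹⁶, 4.04×10⁻¹⁵, -2.84×10⁻¹⁵) N.
|a| = |F|/m = 4.974×10⁻¹⁵/9.109×10⁻³¹ ≈ 5.46×10¹⁵ m/s².

|a| ≈ 5.46×10¹⁵ m/s²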